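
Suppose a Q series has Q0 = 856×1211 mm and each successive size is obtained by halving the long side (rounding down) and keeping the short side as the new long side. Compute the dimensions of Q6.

107 × 151 mm

Q1 = 605 × 856 mm (from Q0 by 1 halving).
Q2: ⌊856/2⌋ × 605 = 428 × 605 mm
Q3: ⌊605/2⌋ × 428 = 302 × 428 mm
Q4: ⌊428/2⌋ × 302 = 214 × 302 mm
Q5: ⌊302/2⌋ × 214 = 151 × 214 mm
Q6: ⌊214/2⌋ × 151 = 107 × 151 mm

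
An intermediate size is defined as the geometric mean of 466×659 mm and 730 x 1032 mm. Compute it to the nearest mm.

Short side: √(466 · 730) = √340180 ≈ 583.2 → 583 mm
Long side: √(659 · 1032) = √680088 ≈ 824.7 → 825 mm

583 × 825 mm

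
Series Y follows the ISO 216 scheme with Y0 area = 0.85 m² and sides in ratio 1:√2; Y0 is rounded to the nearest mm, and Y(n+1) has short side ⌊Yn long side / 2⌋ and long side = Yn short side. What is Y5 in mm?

137 × 193 mm

Let Y0's short side be w mm. w · w√2 = 0.85 m² = 850,000 mm², so w ≈ 775.3 mm and w√2 ≈ 1096.4 mm → Y0 = 775 × 1096 mm.
Y1: ⌊1096/2⌋ × 775 = 548 × 775 mm
Y2: ⌊775/2⌋ × 548 = 387 × 548 mm
Y3: ⌊548/2⌋ × 387 = 274 × 387 mm
Y4: ⌊387/2⌋ × 274 = 193 × 274 mm
Y5: ⌊274/2⌋ × 193 = 137 × 193 mm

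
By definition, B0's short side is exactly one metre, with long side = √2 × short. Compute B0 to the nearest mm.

Short side = 1000 mm; long side = 1000√2 ≈ 1414.2 mm.

1000 × 1414 mm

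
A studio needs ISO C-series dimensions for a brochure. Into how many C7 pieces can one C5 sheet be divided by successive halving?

4

Each ISO step halves the sheet: 1 × C5 → 2 × C6 → 4 × C7
From C5 to C7 is 2 halving steps: 2^2 = 4.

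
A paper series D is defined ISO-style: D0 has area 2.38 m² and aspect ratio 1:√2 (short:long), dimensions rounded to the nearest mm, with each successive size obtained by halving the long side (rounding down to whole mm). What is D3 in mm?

Let D0's short side be w mm. w · w√2 = 2.38 m² = 2,380,000 mm², so w ≈ 1297.3 mm and w√2 ≈ 1834.6 mm → D0 = 1297 × 1835 mm.
D1: ⌊1835/2⌋ × 1297 = 917 × 1297 mm
D2: ⌊1297/2⌋ × 917 = 648 × 917 mm
D3: ⌊917/2⌋ × 648 = 458 × 648 mm

458 × 648 mm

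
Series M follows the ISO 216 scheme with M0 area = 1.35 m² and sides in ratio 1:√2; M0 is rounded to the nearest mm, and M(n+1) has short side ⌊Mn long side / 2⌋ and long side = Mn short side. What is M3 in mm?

345 × 488 mm

Let M0's short side be w mm. w · w√2 = 1.35 m² = 1,350,000 mm², so w ≈ 977.0 mm and w√2 ≈ 1381.7 mm → M0 = 977 × 1382 mm.
M1: ⌊1382/2⌋ × 977 = 691 × 977 mm
M2: ⌊977/2⌋ × 691 = 488 × 691 mm
M3: ⌊691/2⌋ × 488 = 345 × 488 mm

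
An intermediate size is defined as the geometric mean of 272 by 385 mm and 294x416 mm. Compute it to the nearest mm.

Short side: √(272 · 294) = √79968 ≈ 282.8 → 283 mm
Long side: √(385 · 416) = √160160 ≈ 400.2 → 400 mm

283 × 400 mm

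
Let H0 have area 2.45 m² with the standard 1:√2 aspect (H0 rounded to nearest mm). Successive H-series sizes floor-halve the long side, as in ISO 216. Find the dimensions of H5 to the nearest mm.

232 × 329 mm

Let H0's short side be w mm. w · w√2 = 2.45 m² = 2,450,000 mm², so w ≈ 1316.2 mm and w√2 ≈ 1861.4 mm → H0 = 1316 × 1861 mm.
H1: ⌊1861/2⌋ × 1316 = 930 × 1316 mm
H2: ⌊1316/2⌋ × 930 = 658 × 930 mm
H3: ⌊930/2⌋ × 658 = 465 × 658 mm
H4: ⌊658/2⌋ × 465 = 329 × 465 mm
H5: ⌊465/2⌋ × 329 = 232 × 329 mm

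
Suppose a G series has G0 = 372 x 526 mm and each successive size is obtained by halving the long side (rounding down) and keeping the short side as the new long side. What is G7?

G1 = 263 × 372 mm (from G0 by 1 halving).
G2: ⌊372/2⌋ × 263 = 186 × 263 mm
G3: ⌊263/2⌋ × 186 = 131 × 186 mm
G4: ⌊186/2⌋ × 131 = 93 × 131 mm
G5: ⌊131/2⌋ × 93 = 65 × 93 mm
G6: ⌊93/2⌋ × 65 = 46 × 65 mm
G7: ⌊65/2⌋ × 46 = 32 × 46 mm

32 × 46 mm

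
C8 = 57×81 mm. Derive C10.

28 × 40 mm

C9: ⌊81/2⌋ × 57 = 40 × 57 mm
C10: ⌊57/2⌋ × 40 = 28 × 40 mm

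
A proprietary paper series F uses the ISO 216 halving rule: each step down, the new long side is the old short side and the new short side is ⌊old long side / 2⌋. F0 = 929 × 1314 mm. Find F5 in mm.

164 × 232 mm

F1 = 657 × 929 mm (from F0 by 1 halving).
F2: ⌊929/2⌋ × 657 = 464 × 657 mm
F3: ⌊657/2⌋ × 464 = 328 × 464 mm
F4: ⌊464/2⌋ × 328 = 232 × 328 mm
F5: ⌊328/2⌋ × 232 = 164 × 232 mm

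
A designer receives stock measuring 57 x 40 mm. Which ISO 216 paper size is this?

Aspect ratio 57/40 ≈ 1.425 — close to the ISO √2 ≈ 1.414.
In the C-series (envelope sizes, between A and B): C9 = 40 × 57 mm.

C9 (40 × 57 mm)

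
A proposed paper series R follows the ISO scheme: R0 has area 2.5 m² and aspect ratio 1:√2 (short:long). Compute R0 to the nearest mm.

Let the short side be w mm. Then w · w√2 = 2.5 m² = 2,500,000 mm².
w² = 2,500,000/√2, so w ≈ 1329.6 mm; long side = w√2 ≈ 1880.3 mm.

1330 × 1880 mm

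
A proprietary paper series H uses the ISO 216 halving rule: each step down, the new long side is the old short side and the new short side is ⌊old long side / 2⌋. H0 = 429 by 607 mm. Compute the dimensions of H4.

H1: ⌊607/2⌋ × 429 = 303 × 429 mm
H2: ⌊429/2⌋ × 303 = 214 × 303 mm
H3: ⌊303/2⌋ × 214 = 151 × 214 mm
H4: ⌊214/2⌋ × 151 = 107 × 151 mm

107 × 151 mm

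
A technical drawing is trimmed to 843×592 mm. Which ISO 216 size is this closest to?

A1 (594 × 841 mm)

Aspect ratio 843/592 ≈ 1.424 — close to the ISO √2 ≈ 1.414.
In the A-series (A0 area = 1 m²): A1 = 594 × 841 mm.
Off by 4 mm total — nearest standard size.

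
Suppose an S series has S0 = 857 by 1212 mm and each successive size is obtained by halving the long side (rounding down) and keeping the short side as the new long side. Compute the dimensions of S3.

S1: ⌊1212/2⌋ × 857 = 606 × 857 mm
S2: ⌊857/2⌋ × 606 = 428 × 606 mm
S3: ⌊606/2⌋ × 428 = 303 × 428 mm

303 × 428 mm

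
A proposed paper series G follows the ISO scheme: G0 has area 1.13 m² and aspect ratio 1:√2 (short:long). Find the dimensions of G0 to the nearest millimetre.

Let the short side be w mm. Then w · w√2 = 1.13 m² = 1,130,000 mm².
w² = 1,130,000/√2, so w ≈ 893.9 mm; long side = w√2 ≈ 1264.1 mm.

894 × 1264 mm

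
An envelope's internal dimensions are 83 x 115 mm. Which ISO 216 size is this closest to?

Aspect ratio 115/83 ≈ 1.386 (ISO target is √2 ≈ 1.414).
In the C-series (envelope sizes, between A and B): C7 = 81 × 114 mm.
Off by 3 mm total — nearest standard size.

C7 (81 × 114 mm)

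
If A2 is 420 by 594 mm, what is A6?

105 × 148 mm

A3: ⌊594/2⌋ × 420 = 297 × 420 mm
A4: ⌊420/2⌋ × 297 = 210 × 297 mm
A5: ⌊297/2⌋ × 210 = 148 × 210 mm
A6: ⌊210/2⌋ × 148 = 105 × 148 mm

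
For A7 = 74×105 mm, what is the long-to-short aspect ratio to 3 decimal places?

1.419

105 / 74 = 1.419
ISO 216 targets √2 ≈ 1.414; the +0.005 deviation is from mm rounding.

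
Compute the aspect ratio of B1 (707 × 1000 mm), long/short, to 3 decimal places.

1000 / 707 = 1.414
Matches √2 ≈ 1.414 — the ISO 216 defining ratio.

1.414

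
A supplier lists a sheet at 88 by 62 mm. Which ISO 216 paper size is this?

B8 (62 × 88 mm)

Aspect ratio 88/62 ≈ 1.419 — close to the ISO √2 ≈ 1.414.
In the B-series (B0 = 1000 × 1414 mm): B8 = 62 × 88 mm.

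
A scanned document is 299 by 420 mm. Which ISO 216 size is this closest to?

Aspect ratio 420/299 ≈ 1.405 — close to the ISO √2 ≈ 1.414.
In the A-series (A0 area = 1 m²): A3 = 297 × 420 mm.
Off by 2 mm total — nearest standard size.

A3 (297 × 420 mm)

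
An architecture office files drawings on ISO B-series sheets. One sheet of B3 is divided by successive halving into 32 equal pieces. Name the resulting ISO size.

B8

32 = 2^5, so 5 halving steps.
B3 → B4 → … → B8 after 5 steps.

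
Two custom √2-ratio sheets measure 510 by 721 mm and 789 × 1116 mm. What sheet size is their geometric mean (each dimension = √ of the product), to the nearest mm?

Short side: √(510 · 789) = √402390 ≈ 634.3 → 634 mm
Long side: √(721 · 1116) = √804636 ≈ 897.0 → 897 mm

634 × 897 mm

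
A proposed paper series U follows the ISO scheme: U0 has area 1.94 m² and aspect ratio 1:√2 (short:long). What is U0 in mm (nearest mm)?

1171 × 1656 mm

Let the short side be w mm. Then w · w√2 = 1.94 m² = 1,940,000 mm².
w² = 1,940,000/√2, so w ≈ 1171.2 mm; long side = w√2 ≈ 1656.4 mm.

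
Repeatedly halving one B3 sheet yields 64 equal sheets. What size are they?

64 = 2^6, so 6 halving steps.
B3 → B4 → … → B9 after 6 steps.

B9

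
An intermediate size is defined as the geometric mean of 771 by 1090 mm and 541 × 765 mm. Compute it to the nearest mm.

Short side: √(771 · 541) = √417111 ≈ 645.8 → 646 mm
Long side: √(1090 · 765) = √833850 ≈ 913.2 → 913 mm

646 × 913 mm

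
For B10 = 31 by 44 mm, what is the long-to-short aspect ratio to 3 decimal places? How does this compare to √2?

1.419

44 / 31 = 1.419
ISO 216 targets √2 ≈ 1.414; the +0.005 deviation is from mm rounding.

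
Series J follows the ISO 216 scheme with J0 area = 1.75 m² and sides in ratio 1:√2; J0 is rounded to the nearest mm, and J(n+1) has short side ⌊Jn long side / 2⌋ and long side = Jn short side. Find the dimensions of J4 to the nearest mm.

Let J0's short side be w mm. w · w√2 = 1.75 m² = 1,750,000 mm², so w ≈ 1112.4 mm and w√2 ≈ 1573.2 mm → J0 = 1112 × 1573 mm.
J1: ⌊1573/2⌋ × 1112 = 786 × 1112 mm
J2: ⌊1112/2⌋ × 786 = 556 × 786 mm
J3: ⌊786/2⌋ × 556 = 393 × 556 mm
J4: ⌊556/2⌋ × 393 = 278 × 393 mm

278 × 393 mm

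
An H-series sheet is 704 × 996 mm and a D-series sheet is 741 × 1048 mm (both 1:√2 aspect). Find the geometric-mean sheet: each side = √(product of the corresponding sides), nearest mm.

722 × 1022 mm

Short side: √(704 · 741) = √521664 ≈ 722.3 → 722 mm
Long side: √(996 · 1048) = √1043808 ≈ 1021.7 → 1022 mm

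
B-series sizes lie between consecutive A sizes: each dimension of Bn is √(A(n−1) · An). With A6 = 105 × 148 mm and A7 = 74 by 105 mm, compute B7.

Short side: √(105 · 74) = √7770 ≈ 88.1 → 88 mm
Long side: √(148 · 105) = √15540 ≈ 124.7 → 125 mm

88 × 125 mm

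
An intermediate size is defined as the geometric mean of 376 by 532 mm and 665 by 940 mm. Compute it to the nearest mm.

500 × 707 mm

Short side: √(376 · 665) = √250040 ≈ 500.0 → 500 mm
Long side: √(532 · 940) = √500080 ≈ 707.2 → 707 mm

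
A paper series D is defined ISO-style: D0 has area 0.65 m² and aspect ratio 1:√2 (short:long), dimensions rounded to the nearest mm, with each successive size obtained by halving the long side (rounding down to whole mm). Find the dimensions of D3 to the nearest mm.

Let D0's short side be w mm. w · w√2 = 0.65 m² = 650,000 mm², so w ≈ 678.0 mm and w√2 ≈ 958.8 mm → D0 = 678 × 959 mm.
D1: ⌊959/2⌋ × 678 = 479 × 678 mm
D2: ⌊678/2⌋ × 479 = 339 × 479 mm
D3: ⌊479/2⌋ × 339 = 239 × 339 mm

239 × 339 mm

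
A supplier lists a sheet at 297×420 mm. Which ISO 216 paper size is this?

Aspect ratio 420/297 ≈ 1.414 — close to the ISO √2 ≈ 1.414.
In the A-series (A0 area = 1 m²): A3 = 297 × 420 mm.

A3 (297 × 420 mm)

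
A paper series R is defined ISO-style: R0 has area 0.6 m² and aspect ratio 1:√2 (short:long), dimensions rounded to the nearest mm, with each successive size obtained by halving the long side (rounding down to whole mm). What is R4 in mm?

162 × 230 mm

Let R0's short side be w mm. w · w√2 = 0.6 m² = 600,000 mm², so w ≈ 651.4 mm and w√2 ≈ 921.2 mm → R0 = 651 × 921 mm.
R1: ⌊921/2⌋ × 651 = 460 × 651 mm
R2: ⌊651/2⌋ × 460 = 325 × 460 mm
R3: ⌊460/2⌋ × 325 = 230 × 325 mm
R4: ⌊325/2⌋ × 230 = 162 × 230 mm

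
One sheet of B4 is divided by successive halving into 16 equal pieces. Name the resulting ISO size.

B8

16 = 2^4, so 4 halving steps.
B4 → B5 → … → B8 after 4 steps.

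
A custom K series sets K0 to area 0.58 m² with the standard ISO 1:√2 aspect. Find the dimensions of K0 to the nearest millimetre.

640 × 906 mm

Let the short side be w mm. Then w · w√2 = 0.58 m² = 580,000 mm².
w² = 580,000/√2, so w ≈ 640.4 mm; long side = w√2 ≈ 905.7 mm.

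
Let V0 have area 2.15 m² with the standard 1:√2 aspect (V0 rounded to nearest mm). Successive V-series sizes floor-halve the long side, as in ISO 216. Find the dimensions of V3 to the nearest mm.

Let V0's short side be w mm. w · w√2 = 2.15 m² = 2,150,000 mm², so w ≈ 1233.0 mm and w√2 ≈ 1743.7 mm → V0 = 1233 × 1744 mm.
V1: ⌊1744/2⌋ × 1233 = 872 × 1233 mm
V2: ⌊1233/2⌋ × 872 = 616 × 872 mm
V3: ⌊872/2⌋ × 616 = 436 × 616 mm

436 × 616 mm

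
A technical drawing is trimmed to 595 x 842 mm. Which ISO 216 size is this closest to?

Aspect ratio 842/595 ≈ 1.415 — close to the ISO √2 ≈ 1.414.
In the A-series (A0 area = 1 m²): A1 = 594 × 841 mm.
Off by 2 mm total — nearest standard size.

A1 (594 × 841 mm)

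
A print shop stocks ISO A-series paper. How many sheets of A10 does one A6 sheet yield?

16

A6 = 105 × 148 mm; A10 = 26 × 37 mm.
Each halving step doubles the count; 4 steps from A6 to A10.
2^4 = 16.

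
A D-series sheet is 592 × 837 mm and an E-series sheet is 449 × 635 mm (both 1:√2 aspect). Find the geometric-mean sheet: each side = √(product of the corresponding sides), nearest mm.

Short side: √(592 · 449) = √265808 ≈ 515.6 → 516 mm
Long side: √(837 · 635) = √531495 ≈ 729.0 → 729 mm

516 × 729 mm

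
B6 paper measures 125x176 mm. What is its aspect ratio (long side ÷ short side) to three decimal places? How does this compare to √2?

176 / 125 = 1.408
ISO 216 targets √2 ≈ 1.414; the -0.006 deviation is from mm rounding.

1.408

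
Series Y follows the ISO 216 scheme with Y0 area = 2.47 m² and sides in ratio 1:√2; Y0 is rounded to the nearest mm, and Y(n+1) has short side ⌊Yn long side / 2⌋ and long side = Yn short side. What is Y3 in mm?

467 × 661 mm

Let Y0's short side be w mm. w · w√2 = 2.47 m² = 2,470,000 mm², so w ≈ 1321.6 mm and w√2 ≈ 1869.0 mm → Y0 = 1322 × 1869 mm.
Y1: ⌊1869/2⌋ × 1322 = 934 × 1322 mm
Y2: ⌊1322/2⌋ × 934 = 661 × 934 mm
Y3: ⌊934/2⌋ × 661 = 467 × 661 mm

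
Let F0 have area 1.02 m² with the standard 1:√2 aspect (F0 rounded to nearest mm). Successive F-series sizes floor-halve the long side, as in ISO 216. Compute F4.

212 × 300 mm

Let F0's short side be w mm. w · w√2 = 1.02 m² = 1,020,000 mm², so w ≈ 849.3 mm and w√2 ≈ 1201.0 mm → F0 = 849 × 1201 mm.
F1: ⌊1201/2⌋ × 849 = 600 × 849 mm
F2: ⌊849/2⌋ × 600 = 424 × 600 mm
F3: ⌊600/2⌋ × 424 = 300 × 424 mm
F4: ⌊424/2⌋ × 300 = 212 × 300 mm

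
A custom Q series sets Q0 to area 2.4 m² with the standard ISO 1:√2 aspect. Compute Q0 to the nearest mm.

Let the short side be w mm. Then w · w√2 = 2.4 m² = 2,400,000 mm².
w² = 2,400,000/√2, so w ≈ 1302.7 mm; long side = w√2 ≈ 1842.3 mm.

1303 × 1842 mm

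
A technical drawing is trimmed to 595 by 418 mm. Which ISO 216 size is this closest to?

Aspect ratio 595/418 ≈ 1.423 — close to the ISO √2 ≈ 1.414.
In the A-series (A0 area = 1 m²): A2 = 420 × 594 mm.
Off by 3 mm total — nearest standard size.

A2 (420 × 594 mm)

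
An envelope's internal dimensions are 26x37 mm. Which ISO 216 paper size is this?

A10 (26 × 37 mm)

Aspect ratio 37/26 ≈ 1.423 — close to the ISO √2 ≈ 1.414.
In the A-series (A0 area = 1 m²): A10 = 26 × 37 mm.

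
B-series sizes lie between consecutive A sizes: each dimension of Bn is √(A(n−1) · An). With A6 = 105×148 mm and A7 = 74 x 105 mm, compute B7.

88 × 125 mm

Short side: √(105 · 74) = √7770 ≈ 88.1 → 88 mm
Long side: √(148 · 105) = √15540 ≈ 124.7 → 125 mm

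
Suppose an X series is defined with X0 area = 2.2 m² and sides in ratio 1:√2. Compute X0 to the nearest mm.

1247 × 1764 mm

Let the short side be w mm. Then w · w√2 = 2.2 m² = 2,200,000 mm².
w² = 2,200,000/√2, so w ≈ 1247.3 mm; long side = w√2 ≈ 1763.9 mm.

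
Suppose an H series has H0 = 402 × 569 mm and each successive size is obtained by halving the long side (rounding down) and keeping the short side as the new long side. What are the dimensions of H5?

H1: ⌊569/2⌋ × 402 = 284 × 402 mm
H2: ⌊402/2⌋ × 284 = 201 × 284 mm
H3: ⌊284/2⌋ × 201 = 142 × 201 mm
H4: ⌊201/2⌋ × 142 = 100 × 142 mm
H5: ⌊142/2⌋ × 100 = 71 × 100 mm

71 × 100 mm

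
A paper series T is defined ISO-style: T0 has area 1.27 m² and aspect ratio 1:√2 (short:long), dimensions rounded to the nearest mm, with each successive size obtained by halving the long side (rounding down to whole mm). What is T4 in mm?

237 × 335 mm

Let T0's short side be w mm. w · w√2 = 1.27 m² = 1,270,000 mm², so w ≈ 947.6 mm and w√2 ≈ 1340.2 mm → T0 = 948 × 1340 mm.
T1: ⌊1340/2⌋ × 948 = 670 × 948 mm
T2: ⌊948/2⌋ × 670 = 474 × 670 mm
T3: ⌊670/2⌋ × 474 = 335 × 474 mm
T4: ⌊474/2⌋ × 335 = 237 × 335 mm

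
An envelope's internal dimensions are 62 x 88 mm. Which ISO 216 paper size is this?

B8 (62 × 88 mm)

Aspect ratio 88/62 ≈ 1.419 — close to the ISO √2 ≈ 1.414.
In the B-series (B0 = 1000 × 1414 mm): B8 = 62 × 88 mm.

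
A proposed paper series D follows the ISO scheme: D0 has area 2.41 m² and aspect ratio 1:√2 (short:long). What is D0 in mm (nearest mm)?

Let the short side be w mm. Then w · w√2 = 2.41 m² = 2,410,000 mm².
w² = 2,410,000/√2, so w ≈ 1305.4 mm; long side = w√2 ≈ 1846.1 mm.

1305 × 1846 mm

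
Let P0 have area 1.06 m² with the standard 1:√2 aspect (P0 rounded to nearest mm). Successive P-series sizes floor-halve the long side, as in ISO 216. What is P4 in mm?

Let P0's short side be w mm. w · w√2 = 1.06 m² = 1,060,000 mm², so w ≈ 865.8 mm and w√2 ≈ 1224.4 mm → P0 = 866 × 1224 mm.
P1: ⌊1224/2⌋ × 866 = 612 × 866 mm
P2: ⌊866/2⌋ × 612 = 433 × 612 mm
P3: ⌊612/2⌋ × 433 = 306 × 433 mm
P4: ⌊433/2⌋ × 306 = 216 × 306 mm

216 × 306 mm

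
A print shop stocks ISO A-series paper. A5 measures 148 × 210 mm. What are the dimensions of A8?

52 × 74 mm

A6: ⌊210/2⌋ × 148 = 105 × 148 mm
A7: ⌊148/2⌋ × 105 = 74 × 105 mm
A8: ⌊105/2⌋ × 74 = 52 × 74 mm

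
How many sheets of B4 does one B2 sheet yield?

Each ISO step halves the sheet: 1 × B2 → 2 × B3 → 4 × B4
From B2 to B4 is 2 halving steps: 2^2 = 4.

4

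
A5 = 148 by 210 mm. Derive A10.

A6: ⌊210/2⌋ × 148 = 105 × 148 mm
A7: ⌊148/2⌋ × 105 = 74 × 105 mm
A8: ⌊105/2⌋ × 74 = 52 × 74 mm
A9: ⌊74/2⌋ × 52 = 37 × 52 mm
A10: ⌊52/2⌋ × 37 = 26 × 37 mm

26 × 37 mm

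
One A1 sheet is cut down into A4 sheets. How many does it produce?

Each ISO step halves the sheet: 1 × A1 → 2 × A2 → 4 × A3 → 8 × A4
From A1 to A4 is 3 halving steps: 2^3 = 8.

8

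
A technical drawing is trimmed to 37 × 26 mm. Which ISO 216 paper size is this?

A10 (26 × 37 mm)

Aspect ratio 37/26 ≈ 1.423 — close to the ISO √2 ≈ 1.414.
In the A-series (A0 area = 1 m²): A10 = 26 × 37 mm.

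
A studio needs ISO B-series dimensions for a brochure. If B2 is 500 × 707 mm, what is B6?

125 × 176 mm

B3: ⌊707/2⌋ × 500 = 353 × 500 mm
B4: ⌊500/2⌋ × 353 = 250 × 353 mm
B5: ⌊353/2⌋ × 250 = 176 × 250 mm
B6: ⌊250/2⌋ × 176 = 125 × 176 mm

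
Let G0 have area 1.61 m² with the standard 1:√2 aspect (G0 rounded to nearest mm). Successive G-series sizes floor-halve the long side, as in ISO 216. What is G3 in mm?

377 × 533 mm

Let G0's short side be w mm. w · w√2 = 1.61 m² = 1,610,000 mm², so w ≈ 1067.0 mm and w√2 ≈ 1508.9 mm → G0 = 1067 × 1509 mm.
G1: ⌊1509/2⌋ × 1067 = 754 × 1067 mm
G2: ⌊1067/2⌋ × 754 = 533 × 754 mm
G3: ⌊754/2⌋ × 533 = 377 × 533 mm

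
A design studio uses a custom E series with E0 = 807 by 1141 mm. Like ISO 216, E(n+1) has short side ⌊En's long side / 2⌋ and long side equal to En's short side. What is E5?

142 × 201 mm

E1 = 570 × 807 mm (from E0 by 1 halving).
E2: ⌊807/2⌋ × 570 = 403 × 570 mm
E3: ⌊570/2⌋ × 403 = 285 × 403 mm
E4: ⌊403/2⌋ × 285 = 201 × 285 mm
E5: ⌊285/2⌋ × 201 = 142 × 201 mm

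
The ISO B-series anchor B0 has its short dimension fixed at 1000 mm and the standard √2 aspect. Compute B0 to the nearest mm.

1000 × 1414 mm

Short side = 1000 mm; long side = 1000√2 ≈ 1414.2 mm.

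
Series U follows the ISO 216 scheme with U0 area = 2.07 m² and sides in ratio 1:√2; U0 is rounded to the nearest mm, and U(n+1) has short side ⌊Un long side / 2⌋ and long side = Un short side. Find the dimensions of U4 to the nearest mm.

302 × 427 mm

Let U0's short side be w mm. w · w√2 = 2.07 m² = 2,070,000 mm², so w ≈ 1209.8 mm and w√2 ≈ 1711.0 mm → U0 = 1210 × 1711 mm.
U1: ⌊1711/2⌋ × 1210 = 855 × 1210 mm
U2: ⌊1210/2⌋ × 855 = 605 × 855 mm
U3: ⌊855/2⌋ × 605 = 427 × 605 mm
U4: ⌊605/2⌋ × 427 = 302 × 427 mm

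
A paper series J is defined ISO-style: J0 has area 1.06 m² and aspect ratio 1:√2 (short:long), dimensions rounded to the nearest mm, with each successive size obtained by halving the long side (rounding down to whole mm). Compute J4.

Let J0's short side be w mm. w · w√2 = 1.06 m² = 1,060,000 mm², so w ≈ 865.8 mm and w√2 ≈ 1224.4 mm → J0 = 866 × 1224 mm.
J1: ⌊1224/2⌋ × 866 = 612 × 866 mm
J2: ⌊866/2⌋ × 612 = 433 × 612 mm
J3: ⌊612/2⌋ × 433 = 306 × 433 mm
J4: ⌊433/2⌋ × 306 = 216 × 306 mm

216 × 306 mm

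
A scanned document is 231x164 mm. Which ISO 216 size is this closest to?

Aspect ratio 231/164 ≈ 1.409 — close to the ISO √2 ≈ 1.414.
In the C-series (envelope sizes, between A and B): C5 = 162 × 229 mm.
Off by 4 mm total — nearest standard size.

C5 (162 × 229 mm)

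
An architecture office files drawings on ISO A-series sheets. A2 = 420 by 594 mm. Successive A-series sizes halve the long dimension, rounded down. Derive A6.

A3: ⌊594/2⌋ × 420 = 297 × 420 mm
A4: ⌊420/2⌋ × 297 = 210 × 297 mm
A5: ⌊297/2⌋ × 210 = 148 × 210 mm
A6: ⌊210/2⌋ × 148 = 105 × 148 mm

105 × 148 mm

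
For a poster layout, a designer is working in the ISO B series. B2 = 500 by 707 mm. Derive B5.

176 × 250 mm

B3: ⌊707/2⌋ × 500 = 353 × 500 mm
B4: ⌊500/2⌋ × 353 = 250 × 353 mm
B5: ⌊353/2⌋ × 250 = 176 × 250 mm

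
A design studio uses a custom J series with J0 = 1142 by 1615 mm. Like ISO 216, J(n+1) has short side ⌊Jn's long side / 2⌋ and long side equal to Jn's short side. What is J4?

285 × 403 mm

J1: ⌊1615/2⌋ × 1142 = 807 × 1142 mm
J2: ⌊1142/2⌋ × 807 = 571 × 807 mm
J3: ⌊807/2⌋ × 571 = 403 × 571 mm
J4: ⌊571/2⌋ × 403 = 285 × 403 mm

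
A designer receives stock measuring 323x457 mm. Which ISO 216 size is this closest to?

Aspect ratio 457/323 ≈ 1.415 — close to the ISO √2 ≈ 1.414.
In the C-series (envelope sizes, between A and B): C3 = 324 × 458 mm.
Off by 2 mm total — nearest standard size.

C3 (324 × 458 mm)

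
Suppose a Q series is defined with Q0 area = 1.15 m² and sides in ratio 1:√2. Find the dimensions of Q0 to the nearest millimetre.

Let the short side be w mm. Then w · w√2 = 1.15 m² = 1,150,000 mm².
w² = 1,150,000/√2, so w ≈ 901.8 mm; long side = w√2 ≈ 1275.3 mm.

902 × 1275 mm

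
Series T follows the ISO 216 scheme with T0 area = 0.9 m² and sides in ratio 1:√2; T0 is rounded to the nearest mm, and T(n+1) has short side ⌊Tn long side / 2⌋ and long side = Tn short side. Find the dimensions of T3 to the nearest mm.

282 × 399 mm

Let T0's short side be w mm. w · w√2 = 0.9 m² = 900,000 mm², so w ≈ 797.7 mm and w√2 ≈ 1128.2 mm → T0 = 798 × 1128 mm.
T1: ⌊1128/2⌋ × 798 = 564 × 798 mm
T2: ⌊798/2⌋ × 564 = 399 × 564 mm
T3: ⌊564/2⌋ × 399 = 282 × 399 mm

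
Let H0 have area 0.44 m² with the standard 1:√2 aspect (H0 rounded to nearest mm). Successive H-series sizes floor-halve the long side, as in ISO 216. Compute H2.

Let H0's short side be w mm. w · w√2 = 0.44 m² = 440,000 mm², so w ≈ 557.8 mm and w√2 ≈ 788.8 mm → H0 = 558 × 789 mm.
H1: ⌊789/2⌋ × 558 = 394 × 558 mm
H2: ⌊558/2⌋ × 394 = 279 × 394 mm

279 × 394 mm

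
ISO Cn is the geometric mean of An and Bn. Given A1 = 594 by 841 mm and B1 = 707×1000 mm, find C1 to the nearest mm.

648 × 917 mm

Short side: √(594 · 707) = √419958 ≈ 648.0 → 648 mm
Long side: √(841 · 1000) = √841000 ≈ 917.1 → 917 mm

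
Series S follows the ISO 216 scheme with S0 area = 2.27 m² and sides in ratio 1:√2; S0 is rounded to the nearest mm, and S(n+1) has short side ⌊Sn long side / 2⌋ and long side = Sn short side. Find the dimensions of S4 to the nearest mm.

Let S0's short side be w mm. w · w√2 = 2.27 m² = 2,270,000 mm², so w ≈ 1266.9 mm and w√2 ≈ 1791.7 mm → S0 = 1267 × 1792 mm.
S1: ⌊1792/2⌋ × 1267 = 896 × 1267 mm
S2: ⌊1267/2⌋ × 896 = 633 × 896 mm
S3: ⌊896/2⌋ × 633 = 448 × 633 mm
S4: ⌊633/2⌋ × 448 = 316 × 448 mm

316 × 448 mm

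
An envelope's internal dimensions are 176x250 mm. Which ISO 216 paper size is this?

Aspect ratio 250/176 ≈ 1.420 — close to the ISO √2 ≈ 1.414.
In the B-series (B0 = 1000 × 1414 mm): B5 = 176 × 250 mm.

B5 (176 × 250 mm)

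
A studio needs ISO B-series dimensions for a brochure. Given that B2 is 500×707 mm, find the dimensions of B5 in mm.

B3: ⌊707/2⌋ × 500 = 353 × 500 mm
B4: ⌊500/2⌋ × 353 = 250 × 353 mm
B5: ⌊353/2⌋ × 250 = 176 × 250 mm

176 × 250 mm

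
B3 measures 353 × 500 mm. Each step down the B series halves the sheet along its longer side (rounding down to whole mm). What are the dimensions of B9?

B4: ⌊500/2⌋ × 353 = 250 × 353 mm
B5: ⌊353/2⌋ × 250 = 176 × 250 mm
B6: ⌊250/2⌋ × 176 = 125 × 176 mm
B7: ⌊176/2⌋ × 125 = 88 × 125 mm
B8: ⌊125/2⌋ × 88 = 62 × 88 mm
B9: ⌊88/2⌋ × 62 = 44 × 62 mm

44 × 62 mm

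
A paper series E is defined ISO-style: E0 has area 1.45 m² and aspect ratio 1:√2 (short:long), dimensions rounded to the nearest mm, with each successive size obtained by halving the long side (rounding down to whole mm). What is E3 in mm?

Let E0's short side be w mm. w · w√2 = 1.45 m² = 1,450,000 mm², so w ≈ 1012.6 mm and w√2 ≈ 1432.0 mm → E0 = 1013 × 1432 mm.
E1: ⌊1432/2⌋ × 1013 = 716 × 1013 mm
E2: ⌊1013/2⌋ × 716 = 506 × 716 mm
E3: ⌊716/2⌋ × 506 = 358 × 506 mm

358 × 506 mm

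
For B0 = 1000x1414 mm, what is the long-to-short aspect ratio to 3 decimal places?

1.414

1414 / 1000 = 1.414
Matches √2 ≈ 1.414 — the ISO 216 defining ratio.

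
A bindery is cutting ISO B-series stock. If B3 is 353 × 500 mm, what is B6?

B4: ⌊500/2⌋ × 353 = 250 × 353 mm
B5: ⌊353/2⌋ × 250 = 176 × 250 mm
B6: ⌊250/2⌋ × 176 = 125 × 176 mm

125 × 176 mm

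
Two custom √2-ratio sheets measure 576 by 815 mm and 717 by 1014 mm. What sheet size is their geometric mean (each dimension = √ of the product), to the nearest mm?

Short side: √(576 · 717) = √412992 ≈ 642.6 → 643 mm
Long side: √(815 · 1014) = √826410 ≈ 909.1 → 909 mm

643 × 909 mm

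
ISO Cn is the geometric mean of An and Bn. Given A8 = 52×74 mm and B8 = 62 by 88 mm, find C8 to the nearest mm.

57 × 81 mm

Short side: √(52 · 62) = √3224 ≈ 56.8 → 57 mm
Long side: √(74 · 88) = √6512 ≈ 80.7 → 81 mm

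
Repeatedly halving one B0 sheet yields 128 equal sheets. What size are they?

B7

128 = 2^7, so 7 halving steps.
B0 → B1 → … → B7 after 7 steps.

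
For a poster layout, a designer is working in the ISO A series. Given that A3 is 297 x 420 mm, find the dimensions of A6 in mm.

A4: ⌊420/2⌋ × 297 = 210 × 297 mm
A5: ⌊297/2⌋ × 210 = 148 × 210 mm
A6: ⌊210/2⌋ × 148 = 105 × 148 mm

105 × 148 mm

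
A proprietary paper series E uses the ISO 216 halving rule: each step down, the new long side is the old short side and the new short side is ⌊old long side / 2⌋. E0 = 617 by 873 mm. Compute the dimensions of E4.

154 × 218 mm

E1: ⌊873/2⌋ × 617 = 436 × 617 mm
E2: ⌊617/2⌋ × 436 = 308 × 436 mm
E3: ⌊436/2⌋ × 308 = 218 × 308 mm
E4: ⌊308/2⌋ × 218 = 154 × 218 mm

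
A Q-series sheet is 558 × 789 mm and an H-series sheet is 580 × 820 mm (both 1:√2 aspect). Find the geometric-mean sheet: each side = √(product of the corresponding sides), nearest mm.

569 × 804 mm

Short side: √(558 · 580) = √323640 ≈ 568.9 → 569 mm
Long side: √(789 · 820) = √646980 ≈ 804.4 → 804 mm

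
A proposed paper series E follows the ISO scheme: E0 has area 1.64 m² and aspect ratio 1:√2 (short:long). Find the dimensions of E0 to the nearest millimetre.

1077 × 1523 mm

Let the short side be w mm. Then w · w√2 = 1.64 m² = 1,640,000 mm².
w² = 1,640,000/√2, so w ≈ 1076.9 mm; long side = w√2 ≈ 1522.9 mm.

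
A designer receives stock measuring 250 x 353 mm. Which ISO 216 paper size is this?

B4 (250 × 353 mm)

Aspect ratio 353/250 ≈ 1.412 — close to the ISO √2 ≈ 1.414.
In the B-series (B0 = 1000 × 1414 mm): B4 = 250 × 353 mm.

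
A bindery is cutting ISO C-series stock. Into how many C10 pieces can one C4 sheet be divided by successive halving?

64

C4 = 229 × 324 mm; C10 = 28 × 40 mm.
Each halving step doubles the count; 6 steps from C4 to C10.
2^6 = 64.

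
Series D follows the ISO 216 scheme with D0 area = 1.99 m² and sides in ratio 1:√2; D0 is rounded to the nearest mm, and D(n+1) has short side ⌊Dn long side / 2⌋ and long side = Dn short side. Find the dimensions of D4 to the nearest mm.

296 × 419 mm

Let D0's short side be w mm. w · w√2 = 1.99 m² = 1,990,000 mm², so w ≈ 1186.2 mm and w√2 ≈ 1677.6 mm → D0 = 1186 × 1678 mm.
D1: ⌊1678/2⌋ × 1186 = 839 × 1186 mm
D2: ⌊1186/2⌋ × 839 = 593 × 839 mm
D3: ⌊839/2⌋ × 593 = 419 × 593 mm
D4: ⌊593/2⌋ × 419 = 296 × 419 mm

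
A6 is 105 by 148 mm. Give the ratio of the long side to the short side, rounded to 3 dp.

148 / 105 = 1.410
ISO 216 targets √2 ≈ 1.414; the -0.005 deviation is from mm rounding.

1.410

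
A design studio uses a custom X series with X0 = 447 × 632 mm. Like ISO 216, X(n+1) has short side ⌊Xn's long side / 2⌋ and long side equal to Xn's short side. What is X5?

X1: ⌊632/2⌋ × 447 = 316 × 447 mm
X2: ⌊447/2⌋ × 316 = 223 × 316 mm
X3: ⌊316/2⌋ × 223 = 158 × 223 mm
X4: ⌊223/2⌋ × 158 = 111 × 158 mm
X5: ⌊158/2⌋ × 111 = 79 × 111 mm

79 × 111 mm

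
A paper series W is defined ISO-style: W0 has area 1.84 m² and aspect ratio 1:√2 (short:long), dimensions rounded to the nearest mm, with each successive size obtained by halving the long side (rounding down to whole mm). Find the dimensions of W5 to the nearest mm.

Let W0's short side be w mm. w · w√2 = 1.84 m² = 1,840,000 mm², so w ≈ 1140.6 mm and w√2 ≈ 1613.1 mm → W0 = 1141 × 1613 mm.
W1: ⌊1613/2⌋ × 1141 = 806 × 1141 mm
W2: ⌊1141/2⌋ × 806 = 570 × 806 mm
W3: ⌊806/2⌋ × 570 = 403 × 570 mm
W4: ⌊570/2⌋ × 403 = 285 × 403 mm
W5: ⌊403/2⌋ × 285 = 201 × 285 mm

201 × 285 mm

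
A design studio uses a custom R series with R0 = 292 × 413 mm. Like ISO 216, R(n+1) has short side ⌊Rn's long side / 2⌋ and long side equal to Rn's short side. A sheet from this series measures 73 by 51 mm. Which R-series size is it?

R0: 292 × 413 mm
R1: 206 × 292 mm
R2: 146 × 206 mm
R3: 103 × 146 mm
R4: 73 × 103 mm
R5: 51 × 73 mm
R6: 36 × 51 mm
→ matches R5.

R5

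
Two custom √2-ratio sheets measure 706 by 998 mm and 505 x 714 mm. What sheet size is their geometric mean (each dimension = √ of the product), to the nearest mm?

Short side: √(706 · 505) = √356530 ≈ 597.1 → 597 mm
Long side: √(998 · 714) = √712572 ≈ 844.1 → 844 mm

597 × 844 mm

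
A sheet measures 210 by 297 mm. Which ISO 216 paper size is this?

Aspect ratio 297/210 ≈ 1.414 — close to the ISO √2 ≈ 1.414.
In the A-series (A0 area = 1 m²): A4 = 210 × 297 mm.

A4 (210 × 297 mm)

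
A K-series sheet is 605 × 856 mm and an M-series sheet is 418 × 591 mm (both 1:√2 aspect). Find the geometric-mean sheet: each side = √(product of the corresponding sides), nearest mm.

Short side: √(605 · 418) = √252890 ≈ 502.9 → 503 mm
Long side: √(856 · 591) = √505896 ≈ 711.3 → 711 mm

503 × 711 mm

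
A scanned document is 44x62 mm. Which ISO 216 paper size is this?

B9 (44 × 62 mm)

Aspect ratio 62/44 ≈ 1.409 — close to the ISO √2 ≈ 1.414.
In the B-series (B0 = 1000 × 1414 mm): B9 = 44 × 62 mm.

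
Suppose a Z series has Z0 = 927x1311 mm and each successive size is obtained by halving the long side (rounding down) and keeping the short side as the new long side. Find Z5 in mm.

163 × 231 mm

Z1: ⌊1311/2⌋ × 927 = 655 × 927 mm
Z2: ⌊927/2⌋ × 655 = 463 × 655 mm
Z3: ⌊655/2⌋ × 463 = 327 × 463 mm
Z4: ⌊463/2⌋ × 327 = 231 × 327 mm
Z5: ⌊327/2⌋ × 231 = 163 × 231 mm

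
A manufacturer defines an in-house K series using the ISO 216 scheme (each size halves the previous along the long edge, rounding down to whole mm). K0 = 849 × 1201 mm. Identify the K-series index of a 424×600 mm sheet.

K2

K0: 849 × 1201 mm
K1: 600 × 849 mm
K2: 424 × 600 mm
K3: 300 × 424 mm
→ matches K2.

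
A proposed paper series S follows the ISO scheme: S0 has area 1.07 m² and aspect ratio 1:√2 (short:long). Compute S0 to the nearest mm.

Let the short side be w mm. Then w · w√2 = 1.07 m² = 1,070,000 mm².
w² = 1,070,000/√2, so w ≈ 869.8 mm; long side = w√2 ≈ 1230.1 mm.

870 × 1230 mm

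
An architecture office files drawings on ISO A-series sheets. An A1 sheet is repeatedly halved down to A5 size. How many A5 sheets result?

Each ISO step halves the sheet: 1 × A1 → 2 × A2 → 4 × A3 → 8 × A4 → …
From A1 to A5 is 4 halving steps: 2^4 = 16.

16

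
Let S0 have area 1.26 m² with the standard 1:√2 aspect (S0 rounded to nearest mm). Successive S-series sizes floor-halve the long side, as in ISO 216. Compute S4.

Let S0's short side be w mm. w · w√2 = 1.26 m² = 1,260,000 mm², so w ≈ 943.9 mm and w√2 ≈ 1334.9 mm → S0 = 944 × 1335 mm.
S1: ⌊1335/2⌋ × 944 = 667 × 944 mm
S2: ⌊944/2⌋ × 667 = 472 × 667 mm
S3: ⌊667/2⌋ × 472 = 333 × 472 mm
S4: ⌊472/2⌋ × 333 = 236 × 333 mm

236 × 333 mm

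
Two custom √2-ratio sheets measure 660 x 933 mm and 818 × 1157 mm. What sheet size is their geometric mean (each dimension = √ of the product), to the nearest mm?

735 × 1039 mm

Short side: √(660 · 818) = √539880 ≈ 734.8 → 735 mm
Long side: √(933 · 1157) = √1079481 ≈ 1039.0 → 1039 mm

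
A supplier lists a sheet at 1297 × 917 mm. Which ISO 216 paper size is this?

Aspect ratio 1297/917 ≈ 1.414 — close to the ISO √2 ≈ 1.414.
In the C-series (envelope sizes, between A and B): C0 = 917 × 1297 mm.

C0 (917 × 1297 mm)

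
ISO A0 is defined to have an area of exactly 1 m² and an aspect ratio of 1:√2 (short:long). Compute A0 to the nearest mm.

Let the short side be w mm. Then the long side is w√2 and w · w√2 = 10⁶ mm².
w² = 10⁶/√2, so w = 1000 / 2^(1/4) ≈ 840.9 mm; long side = 1000 · 2^(1/4) ≈ 1189.2 mm.

841 × 1189 mm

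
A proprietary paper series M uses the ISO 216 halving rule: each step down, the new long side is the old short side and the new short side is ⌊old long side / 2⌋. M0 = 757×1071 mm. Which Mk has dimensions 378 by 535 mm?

M0: 757 × 1071 mm
M1: 535 × 757 mm
M2: 378 × 535 mm
M3: 267 × 378 mm
→ matches M2.

M2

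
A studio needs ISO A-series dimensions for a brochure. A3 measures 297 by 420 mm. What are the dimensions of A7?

A4: ⌊420/2⌋ × 297 = 210 × 297 mm
A5: ⌊297/2⌋ × 210 = 148 × 210 mm
A6: ⌊210/2⌋ × 148 = 105 × 148 mm
A7: ⌊148/2⌋ × 105 = 74 × 105 mm

74 × 105 mm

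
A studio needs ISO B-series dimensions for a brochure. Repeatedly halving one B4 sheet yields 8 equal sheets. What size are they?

B7

8 = 2^3, so 3 halving steps.
B4 → B5 → … → B7 after 3 steps.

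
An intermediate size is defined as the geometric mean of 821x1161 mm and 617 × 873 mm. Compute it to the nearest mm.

712 × 1007 mm

Short side: √(821 · 617) = √506557 ≈ 711.7 → 712 mm
Long side: √(1161 · 873) = √1013553 ≈ 1006.8 → 1007 mm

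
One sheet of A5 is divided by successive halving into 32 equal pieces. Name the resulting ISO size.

A10

32 = 2^5, so 5 halving steps.
A5 → A6 → … → A10 after 5 steps.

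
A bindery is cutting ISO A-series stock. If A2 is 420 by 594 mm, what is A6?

105 × 148 mm

A3: ⌊594/2⌋ × 420 = 297 × 420 mm
A4: ⌊420/2⌋ × 297 = 210 × 297 mm
A5: ⌊297/2⌋ × 210 = 148 × 210 mm
A6: ⌊210/2⌋ × 148 = 105 × 148 mm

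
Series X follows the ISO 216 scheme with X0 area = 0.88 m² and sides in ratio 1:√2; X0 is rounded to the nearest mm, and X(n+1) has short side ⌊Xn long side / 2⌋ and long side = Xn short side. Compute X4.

Let X0's short side be w mm. w · w√2 = 0.88 m² = 880,000 mm², so w ≈ 788.8 mm and w√2 ≈ 1115.6 mm → X0 = 789 × 1116 mm.
X1: ⌊1116/2⌋ × 789 = 558 × 789 mm
X2: ⌊789/2⌋ × 558 = 394 × 558 mm
X3: ⌊558/2⌋ × 394 = 279 × 394 mm
X4: ⌊394/2⌋ × 279 = 197 × 279 mm

197 × 279 mm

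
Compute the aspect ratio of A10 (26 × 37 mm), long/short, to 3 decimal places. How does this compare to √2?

1.423

37 / 26 = 1.423
ISO 216 targets √2 ≈ 1.414; the +0.009 deviation is from mm rounding.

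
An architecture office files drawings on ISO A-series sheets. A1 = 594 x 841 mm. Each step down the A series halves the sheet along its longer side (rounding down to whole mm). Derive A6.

105 × 148 mm

A2: ⌊841/2⌋ × 594 = 420 × 594 mm
A3: ⌊594/2⌋ × 420 = 297 × 420 mm
A4: ⌊420/2⌋ × 297 = 210 × 297 mm
A5: ⌊297/2⌋ × 210 = 148 × 210 mm
A6: ⌊210/2⌋ × 148 = 105 × 148 mm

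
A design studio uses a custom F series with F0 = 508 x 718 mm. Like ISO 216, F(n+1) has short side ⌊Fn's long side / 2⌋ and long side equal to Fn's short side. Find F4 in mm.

F1 = 359 × 508 mm (from F0 by 1 halving).
F2: ⌊508/2⌋ × 359 = 254 × 359 mm
F3: ⌊359/2⌋ × 254 = 179 × 254 mm
F4: ⌊254/2⌋ × 179 = 127 × 179 mm

127 × 179 mm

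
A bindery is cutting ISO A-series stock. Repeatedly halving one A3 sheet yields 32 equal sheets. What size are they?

32 = 2^5, so 5 halving steps.
A3 → A4 → … → A8 after 5 steps.

A8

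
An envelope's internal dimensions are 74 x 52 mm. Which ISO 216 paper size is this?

Aspect ratio 74/52 ≈ 1.423 — close to the ISO √2 ≈ 1.414.
In the A-series (A0 area = 1 m²): A8 = 52 × 74 mm.

A8 (52 × 74 mm)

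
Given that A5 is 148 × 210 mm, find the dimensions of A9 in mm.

37 × 52 mm

A6: ⌊210/2⌋ × 148 = 105 × 148 mm
A7: ⌊148/2⌋ × 105 = 74 × 105 mm
A8: ⌊105/2⌋ × 74 = 52 × 74 mm
A9: ⌊74/2⌋ × 52 = 37 × 52 mm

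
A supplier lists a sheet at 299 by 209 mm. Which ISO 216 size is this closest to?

A4 (210 × 297 mm)

Aspect ratio 299/209 ≈ 1.431 (ISO target is √2 ≈ 1.414).
In the A-series (A0 area = 1 m²): A4 = 210 × 297 mm.
Off by 3 mm total — nearest standard size.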